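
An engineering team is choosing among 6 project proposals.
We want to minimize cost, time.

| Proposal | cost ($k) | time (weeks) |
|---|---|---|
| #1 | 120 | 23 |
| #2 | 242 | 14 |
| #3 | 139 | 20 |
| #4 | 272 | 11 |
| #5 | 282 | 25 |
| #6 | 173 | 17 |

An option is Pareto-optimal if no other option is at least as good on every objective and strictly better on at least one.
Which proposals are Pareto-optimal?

#1, #2, #3, #4, #6

#1: not dominated (best cost).
#2: not dominated.
#3: not dominated.
#4: not dominated (best time).
#5: dominated by #1 (cost 120≤282, time 23≤25).
#6: not dominated.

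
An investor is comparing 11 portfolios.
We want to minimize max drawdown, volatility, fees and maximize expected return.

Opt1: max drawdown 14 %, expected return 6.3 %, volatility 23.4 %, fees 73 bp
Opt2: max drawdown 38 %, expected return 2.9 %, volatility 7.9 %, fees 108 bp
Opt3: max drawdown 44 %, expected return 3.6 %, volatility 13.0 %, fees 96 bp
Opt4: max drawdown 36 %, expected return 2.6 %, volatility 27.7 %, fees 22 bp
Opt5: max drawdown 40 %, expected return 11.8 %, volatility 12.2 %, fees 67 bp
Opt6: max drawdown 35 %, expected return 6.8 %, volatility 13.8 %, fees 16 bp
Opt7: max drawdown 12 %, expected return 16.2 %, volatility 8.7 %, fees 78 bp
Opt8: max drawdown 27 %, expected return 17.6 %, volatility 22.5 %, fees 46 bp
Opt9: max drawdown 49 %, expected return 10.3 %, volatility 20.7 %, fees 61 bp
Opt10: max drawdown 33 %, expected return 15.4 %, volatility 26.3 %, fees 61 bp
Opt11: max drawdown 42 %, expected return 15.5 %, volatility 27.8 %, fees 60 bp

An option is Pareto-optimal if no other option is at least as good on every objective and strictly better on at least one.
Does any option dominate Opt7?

No

Opt1: worse on max drawdown (14 vs 12).
Opt2: worse on max drawdown (38 vs 12).
Opt3: worse on max drawdown (44 vs 12).
Opt4: worse on max drawdown (36 vs 12).
Opt5: worse on max drawdown (40 vs 12).
Opt6: worse on max drawdown (35 vs 12).
Opt8: worse on max drawdown (27 vs 12).
Opt9: worse on max drawdown (49 vs 12).
Opt10: worse on max drawdown (33 vs 12).
Opt11: worse on max drawdown (42 vs 12).
No option is at least as good as Opt7 on every objective and strictly better on one.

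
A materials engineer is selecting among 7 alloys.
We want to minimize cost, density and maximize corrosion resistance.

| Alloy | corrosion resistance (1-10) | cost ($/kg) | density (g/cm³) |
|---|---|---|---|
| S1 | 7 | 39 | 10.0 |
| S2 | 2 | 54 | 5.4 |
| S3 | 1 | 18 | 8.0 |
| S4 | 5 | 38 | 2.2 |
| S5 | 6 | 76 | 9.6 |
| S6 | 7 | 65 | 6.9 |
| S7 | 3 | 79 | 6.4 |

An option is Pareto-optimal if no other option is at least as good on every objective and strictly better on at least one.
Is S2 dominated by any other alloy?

S4 vs S2: corrosion resistance 5≥2, cost 38≤54, density 2.2≤5.4 — S4 is at least as good on every objective and strictly better on at least one, so S4 dominates S2.

Yes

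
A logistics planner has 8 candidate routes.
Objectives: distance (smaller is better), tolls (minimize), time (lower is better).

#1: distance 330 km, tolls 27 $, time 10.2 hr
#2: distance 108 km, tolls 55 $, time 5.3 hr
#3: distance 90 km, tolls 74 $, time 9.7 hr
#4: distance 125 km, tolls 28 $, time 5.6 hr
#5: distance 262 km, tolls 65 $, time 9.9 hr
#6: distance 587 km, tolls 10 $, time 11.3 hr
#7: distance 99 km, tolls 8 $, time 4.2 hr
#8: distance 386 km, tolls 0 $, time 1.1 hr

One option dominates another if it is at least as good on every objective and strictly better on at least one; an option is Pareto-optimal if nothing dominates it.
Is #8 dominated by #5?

#5 vs #8: #5 is worse on tolls (65 vs 0), so it does not dominate #8.

No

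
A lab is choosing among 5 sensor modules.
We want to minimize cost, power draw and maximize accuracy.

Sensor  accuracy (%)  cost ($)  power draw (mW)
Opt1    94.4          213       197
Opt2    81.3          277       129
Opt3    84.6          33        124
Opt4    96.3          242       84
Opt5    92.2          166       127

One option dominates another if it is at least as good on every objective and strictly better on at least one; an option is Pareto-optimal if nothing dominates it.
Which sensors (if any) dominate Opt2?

Opt3, Opt4, Opt5

Opt3: accuracy 84.6≥81.3, cost 33≤277, power draw 124≤129 — dominates Opt2.
Opt4: accuracy 96.3≥81.3, cost 242≤277, power draw 84≤129 — dominates Opt2.
Opt5: accuracy 92.2≥81.3, cost 166≤277, power draw 127≤129 — dominates Opt2.
Others (Opt1) are each worse than Opt2 on at least one objective.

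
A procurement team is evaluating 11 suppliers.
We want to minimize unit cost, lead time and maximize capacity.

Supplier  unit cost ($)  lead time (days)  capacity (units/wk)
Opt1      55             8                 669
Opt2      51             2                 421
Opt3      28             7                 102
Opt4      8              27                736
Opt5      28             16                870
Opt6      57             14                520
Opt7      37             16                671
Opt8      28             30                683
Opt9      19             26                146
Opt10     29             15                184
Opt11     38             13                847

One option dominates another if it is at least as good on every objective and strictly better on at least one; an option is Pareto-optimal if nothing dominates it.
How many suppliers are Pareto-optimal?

8

Opt1: not dominated.
Opt2: not dominated (best lead time).
Opt3: not dominated.
Opt4: not dominated (best unit cost).
Opt5: not dominated (best capacity).
Opt6: dominated by Opt1 (unit cost 55≤57, lead time 8≤14, capacity 669≥520).
Opt7: dominated by Opt5 (unit cost 28≤37, lead time 16≤16, capacity 870≥671).
Opt8: dominated by Opt4 (unit cost 8≤28, lead time 27≤30, capacity 736≥683).
Opt9: not dominated.
Opt10: not dominated.
Opt11: not dominated.
Pareto-optimal: Opt1, Opt2, Opt3, Opt4, Opt5, Opt9, Opt10, Opt11 → 8.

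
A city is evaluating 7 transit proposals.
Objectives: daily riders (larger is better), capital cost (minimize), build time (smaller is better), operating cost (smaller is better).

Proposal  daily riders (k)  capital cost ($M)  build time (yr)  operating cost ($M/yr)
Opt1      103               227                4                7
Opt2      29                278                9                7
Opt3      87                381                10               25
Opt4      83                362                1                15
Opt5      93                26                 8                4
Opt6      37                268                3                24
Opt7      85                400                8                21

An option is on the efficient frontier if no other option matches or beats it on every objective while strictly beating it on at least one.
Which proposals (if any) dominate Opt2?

Opt1: daily riders 103≥29, capital cost 227≤278, build time 4≤9, operating cost 7≤7 — dominates Opt2.
Opt5: daily riders 93≥29, capital cost 26≤278, build time 8≤9, operating cost 4≤7 — dominates Opt2.
Others (Opt3, Opt4, Opt6, Opt7) are each worse than Opt2 on at least one objective.

Opt1, Opt5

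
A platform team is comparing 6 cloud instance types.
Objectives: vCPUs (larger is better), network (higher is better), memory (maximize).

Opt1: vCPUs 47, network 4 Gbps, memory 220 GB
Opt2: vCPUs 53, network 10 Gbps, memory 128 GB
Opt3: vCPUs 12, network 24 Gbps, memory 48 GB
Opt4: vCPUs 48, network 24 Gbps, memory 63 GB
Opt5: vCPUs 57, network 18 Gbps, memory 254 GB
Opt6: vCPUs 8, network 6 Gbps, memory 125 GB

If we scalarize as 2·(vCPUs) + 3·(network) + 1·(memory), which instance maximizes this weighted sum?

Opt1: 2·47 + 3·4 + 1·220 = 326
Opt2: 2·53 + 3·10 + 1·128 = 264
Opt3: 2·12 + 3·24 + 1·48 = 144
Opt4: 2·48 + 3·24 + 1·63 = 231
Opt5: 2·57 + 3·18 + 1·254 = 422
Opt6: 2·8 + 3·6 + 1·125 = 159
Highest: Opt5 at 422.

Opt5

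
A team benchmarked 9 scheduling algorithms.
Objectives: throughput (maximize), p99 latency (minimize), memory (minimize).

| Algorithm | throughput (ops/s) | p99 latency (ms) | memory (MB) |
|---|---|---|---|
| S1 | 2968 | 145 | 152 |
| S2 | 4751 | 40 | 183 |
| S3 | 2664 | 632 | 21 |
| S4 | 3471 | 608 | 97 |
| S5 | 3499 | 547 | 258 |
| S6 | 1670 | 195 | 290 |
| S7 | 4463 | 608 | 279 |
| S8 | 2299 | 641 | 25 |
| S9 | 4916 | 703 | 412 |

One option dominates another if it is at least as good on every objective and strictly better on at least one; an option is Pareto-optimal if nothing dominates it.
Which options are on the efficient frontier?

S1: not dominated.
S2: not dominated (best p99 latency).
S3: not dominated (best memory).
S4: not dominated.
S5: dominated by S2 (throughput 4751≥3499, p99 latency 40≤547, memory 183≤258).
S6: dominated by S1 (throughput 2968≥1670, p99 latency 145≤195, memory 152≤290).
S7: dominated by S2 (throughput 4751≥4463, p99 latency 40≤608, memory 183≤279).
S8: dominated by S3 (throughput 2664≥2299, p99 latency 632≤641, memory 21≤25).
S9: not dominated (best throughput).

S1, S2, S3, S4, S9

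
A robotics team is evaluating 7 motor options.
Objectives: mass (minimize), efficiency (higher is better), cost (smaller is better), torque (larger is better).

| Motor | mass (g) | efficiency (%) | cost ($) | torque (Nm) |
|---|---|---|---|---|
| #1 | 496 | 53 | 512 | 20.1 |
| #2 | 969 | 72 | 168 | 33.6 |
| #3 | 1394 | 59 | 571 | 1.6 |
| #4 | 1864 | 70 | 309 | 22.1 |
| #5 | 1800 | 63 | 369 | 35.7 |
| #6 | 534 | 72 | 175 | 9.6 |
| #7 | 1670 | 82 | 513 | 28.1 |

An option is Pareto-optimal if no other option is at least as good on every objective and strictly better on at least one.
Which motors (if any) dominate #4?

#2: mass 969≤1864, efficiency 72≥70, cost 168≤309, torque 33.6≥22.1 — dominates #4.
Others (#1, #3, #5, #6, #7) are each worse than #4 on at least one objective.

#2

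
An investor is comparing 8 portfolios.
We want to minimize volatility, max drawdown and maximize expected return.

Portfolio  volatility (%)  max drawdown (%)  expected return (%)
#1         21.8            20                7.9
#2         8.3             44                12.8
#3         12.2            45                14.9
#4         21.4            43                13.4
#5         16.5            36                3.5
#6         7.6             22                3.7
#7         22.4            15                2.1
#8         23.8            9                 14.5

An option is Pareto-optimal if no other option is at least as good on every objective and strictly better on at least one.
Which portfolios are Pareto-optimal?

#1: not dominated.
#2: not dominated.
#3: not dominated (best expected return).
#4: not dominated.
#5: dominated by #6 (volatility 7.6≤16.5, max drawdown 22≤36, expected return 3.7≥3.5).
#6: not dominated (best volatility).
#7: not dominated.
#8: not dominated (best max drawdown).

#1, #2, #3, #4, #6, #7, #8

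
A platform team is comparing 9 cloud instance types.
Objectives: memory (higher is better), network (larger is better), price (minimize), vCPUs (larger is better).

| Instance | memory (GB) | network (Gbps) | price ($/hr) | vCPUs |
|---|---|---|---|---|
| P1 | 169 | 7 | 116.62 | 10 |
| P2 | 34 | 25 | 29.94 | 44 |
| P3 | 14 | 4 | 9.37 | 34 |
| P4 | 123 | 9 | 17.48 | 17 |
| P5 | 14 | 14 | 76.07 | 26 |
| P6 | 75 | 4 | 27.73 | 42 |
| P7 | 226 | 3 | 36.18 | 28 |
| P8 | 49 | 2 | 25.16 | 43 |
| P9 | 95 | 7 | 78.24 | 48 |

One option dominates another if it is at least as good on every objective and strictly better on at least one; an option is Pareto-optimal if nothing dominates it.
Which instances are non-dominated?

P1: not dominated.
P2: not dominated (best network).
P3: not dominated (best price).
P4: not dominated.
P5: dominated by P2 (memory 34≥14, network 25≥14, price 29.94≤76.07, vCPUs 44≥26).
P6: not dominated.
P7: not dominated (best memory).
P8: not dominated.
P9: not dominated (best vCPUs).

P1, P2, P3, P4, P6, P7, P8, P9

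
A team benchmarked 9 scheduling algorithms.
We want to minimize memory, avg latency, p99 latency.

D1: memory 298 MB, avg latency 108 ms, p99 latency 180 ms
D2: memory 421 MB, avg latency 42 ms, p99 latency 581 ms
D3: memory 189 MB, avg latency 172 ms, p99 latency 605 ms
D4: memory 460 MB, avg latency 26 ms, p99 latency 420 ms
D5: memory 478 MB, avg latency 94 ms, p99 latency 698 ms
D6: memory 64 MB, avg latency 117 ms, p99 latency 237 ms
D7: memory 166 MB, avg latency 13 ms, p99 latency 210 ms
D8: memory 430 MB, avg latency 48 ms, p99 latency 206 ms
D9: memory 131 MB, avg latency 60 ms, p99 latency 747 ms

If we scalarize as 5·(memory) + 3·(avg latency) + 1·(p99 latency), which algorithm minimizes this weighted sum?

D1: 5·298 + 3·108 + 1·180 = 1994
D2: 5·421 + 3·42 + 1·581 = 2812
D3: 5·189 + 3·172 + 1·605 = 2066
D4: 5·460 + 3·26 + 1·420 = 2798
D5: 5·478 + 3·94 + 1·698 = 3370
D6: 5·64 + 3·117 + 1·237 = 908
D7: 5·166 + 3·13 + 1·210 = 1079
D8: 5·430 + 3·48 + 1·206 = 2500
D9: 5·131 + 3·60 + 1·747 = 1582
Lowest: D6 at 908.

D6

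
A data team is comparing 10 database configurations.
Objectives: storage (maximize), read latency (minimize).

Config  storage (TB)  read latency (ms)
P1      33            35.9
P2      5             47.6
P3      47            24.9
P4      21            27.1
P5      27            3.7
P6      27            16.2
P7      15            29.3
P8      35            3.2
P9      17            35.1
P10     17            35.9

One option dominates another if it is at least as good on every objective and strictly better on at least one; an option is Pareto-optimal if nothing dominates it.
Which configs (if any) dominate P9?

P3, P4, P5, P6, P8

P3: storage 47≥17, read latency 24.9≤35.1 — dominates P9.
P4: storage 21≥17, read latency 27.1≤35.1 — dominates P9.
P5: storage 27≥17, read latency 3.7≤35.1 — dominates P9.
P6: storage 27≥17, read latency 16.2≤35.1 — dominates P9.
P8: storage 35≥17, read latency 3.2≤35.1 — dominates P9.
Others (P1, P2, P7, P10) are each worse than P9 on at least one objective.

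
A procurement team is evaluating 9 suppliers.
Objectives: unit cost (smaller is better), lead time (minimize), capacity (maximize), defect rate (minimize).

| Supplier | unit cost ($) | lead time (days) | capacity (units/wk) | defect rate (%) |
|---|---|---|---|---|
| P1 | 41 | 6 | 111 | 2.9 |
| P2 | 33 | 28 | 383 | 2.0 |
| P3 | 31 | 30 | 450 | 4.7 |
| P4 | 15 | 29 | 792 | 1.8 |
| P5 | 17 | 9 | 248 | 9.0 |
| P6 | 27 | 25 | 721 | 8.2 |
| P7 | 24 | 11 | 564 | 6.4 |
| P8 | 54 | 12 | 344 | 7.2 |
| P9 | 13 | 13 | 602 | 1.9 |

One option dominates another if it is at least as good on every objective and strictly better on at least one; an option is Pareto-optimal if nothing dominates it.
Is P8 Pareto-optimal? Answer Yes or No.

No

P7 vs P8: unit cost 24≤54, lead time 11≤12, capacity 564≥344, defect rate 6.4≤7.2 — P7 is at least as good on every objective and strictly better on at least one, so P7 dominates P8.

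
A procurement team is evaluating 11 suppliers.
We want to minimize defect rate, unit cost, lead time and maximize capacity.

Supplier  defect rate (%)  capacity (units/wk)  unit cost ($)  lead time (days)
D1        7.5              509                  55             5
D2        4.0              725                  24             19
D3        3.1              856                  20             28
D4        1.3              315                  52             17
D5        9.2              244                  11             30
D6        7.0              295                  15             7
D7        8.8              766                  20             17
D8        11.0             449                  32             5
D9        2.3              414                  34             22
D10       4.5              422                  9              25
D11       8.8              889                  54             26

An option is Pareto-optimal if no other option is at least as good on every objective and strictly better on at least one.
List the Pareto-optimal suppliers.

D1: not dominated.
D2: not dominated.
D3: not dominated.
D4: not dominated (best defect rate).
D5: dominated by D10 (defect rate 4.5≤9.2, capacity 422≥244, unit cost 9≤11, lead time 25≤30).
D6: not dominated.
D7: not dominated.
D8: not dominated.
D9: not dominated.
D10: not dominated (best unit cost).
D11: not dominated (best capacity).

D1, D2, D3, D4, D6, D7, D8, D9, D10, D11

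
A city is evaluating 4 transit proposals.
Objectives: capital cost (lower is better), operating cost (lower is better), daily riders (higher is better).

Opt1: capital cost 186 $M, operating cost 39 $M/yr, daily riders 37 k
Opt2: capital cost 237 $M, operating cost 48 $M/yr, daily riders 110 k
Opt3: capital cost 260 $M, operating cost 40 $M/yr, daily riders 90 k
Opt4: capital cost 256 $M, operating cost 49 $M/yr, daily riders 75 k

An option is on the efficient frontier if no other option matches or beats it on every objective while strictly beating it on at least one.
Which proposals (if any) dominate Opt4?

Opt2

Opt2: capital cost 237≤256, operating cost 48≤49, daily riders 110≥75 — dominates Opt4.
Others (Opt1, Opt3) are each worse than Opt4 on at least one objective.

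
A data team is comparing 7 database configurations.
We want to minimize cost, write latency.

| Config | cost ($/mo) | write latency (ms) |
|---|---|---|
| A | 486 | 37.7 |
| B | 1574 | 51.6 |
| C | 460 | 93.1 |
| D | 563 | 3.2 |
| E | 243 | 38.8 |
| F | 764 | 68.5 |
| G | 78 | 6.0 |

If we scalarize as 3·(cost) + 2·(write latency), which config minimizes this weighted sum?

G

A: 3·486 + 2·37.7 = 1533.4
B: 3·1574 + 2·51.6 = 4825.2
C: 3·460 + 2·93.1 = 1566.2
D: 3·563 + 2·3.2 = 1695.4
E: 3·243 + 2·38.8 = 806.6
F: 3·764 + 2·68.5 = 2429.0
G: 3·78 + 2·6.0 = 246.0
Lowest: G at 246.0.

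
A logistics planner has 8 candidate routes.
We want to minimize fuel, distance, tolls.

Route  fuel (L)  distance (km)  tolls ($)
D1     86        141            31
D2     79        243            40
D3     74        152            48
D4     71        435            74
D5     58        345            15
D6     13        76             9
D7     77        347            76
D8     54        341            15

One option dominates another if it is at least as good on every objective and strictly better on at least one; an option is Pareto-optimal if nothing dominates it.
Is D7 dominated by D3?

Yes

D3 vs D7: fuel 74≤77, distance 152≤347, tolls 48≤76 — D3 is at least as good on every objective with at least one strict improvement.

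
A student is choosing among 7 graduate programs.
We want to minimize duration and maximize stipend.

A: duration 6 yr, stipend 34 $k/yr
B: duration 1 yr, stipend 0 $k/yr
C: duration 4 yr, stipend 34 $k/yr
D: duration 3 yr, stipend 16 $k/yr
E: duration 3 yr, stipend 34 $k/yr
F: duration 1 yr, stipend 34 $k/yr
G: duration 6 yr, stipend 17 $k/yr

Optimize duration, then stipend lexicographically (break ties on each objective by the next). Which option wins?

F

First minimize duration: best is 1, kept {B, F}.
Then maximize stipend: best is 34, kept {F}.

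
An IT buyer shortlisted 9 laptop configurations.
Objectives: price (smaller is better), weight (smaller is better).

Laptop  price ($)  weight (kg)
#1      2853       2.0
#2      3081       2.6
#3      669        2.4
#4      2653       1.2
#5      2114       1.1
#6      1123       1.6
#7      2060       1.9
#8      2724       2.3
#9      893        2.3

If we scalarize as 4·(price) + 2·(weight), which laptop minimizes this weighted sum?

#3

#1: 4·2853 + 2·2.0 = 11416.0
#2: 4·3081 + 2·2.6 = 12329.2
#3: 4·669 + 2·2.4 = 2680.8
#4: 4·2653 + 2·1.2 = 10614.4
#5: 4·2114 + 2·1.1 = 8458.2
#6: 4·1123 + 2·1.6 = 4495.2
#7: 4·2060 + 2·1.9 = 8243.8
#8: 4·2724 + 2·2.3 = 10900.6
#9: 4·893 + 2·2.3 = 3576.6
Lowest: #3 at 2680.8.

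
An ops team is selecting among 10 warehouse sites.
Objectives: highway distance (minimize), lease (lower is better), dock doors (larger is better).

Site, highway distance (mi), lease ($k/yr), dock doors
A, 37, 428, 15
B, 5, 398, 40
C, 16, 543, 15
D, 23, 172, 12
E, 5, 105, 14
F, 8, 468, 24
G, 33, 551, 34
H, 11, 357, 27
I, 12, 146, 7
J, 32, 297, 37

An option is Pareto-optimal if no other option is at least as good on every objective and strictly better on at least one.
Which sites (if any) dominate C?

B: highway distance 5≤16, lease 398≤543, dock doors 40≥15 — dominates C.
F: highway distance 8≤16, lease 468≤543, dock doors 24≥15 — dominates C.
H: highway distance 11≤16, lease 357≤543, dock doors 27≥15 — dominates C.
Others (A, D, E, G, I, J) are each worse than C on at least one objective.

B, F, H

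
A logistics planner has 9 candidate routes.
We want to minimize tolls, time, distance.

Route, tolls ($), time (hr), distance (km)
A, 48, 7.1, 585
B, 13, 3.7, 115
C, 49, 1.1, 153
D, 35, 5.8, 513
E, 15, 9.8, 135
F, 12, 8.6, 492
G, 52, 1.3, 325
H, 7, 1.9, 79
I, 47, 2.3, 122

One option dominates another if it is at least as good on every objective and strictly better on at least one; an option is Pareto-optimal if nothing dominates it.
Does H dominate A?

Yes

H vs A: tolls 7≤48, time 1.9≤7.1, distance 79≤585 — H is at least as good on every objective with at least one strict improvement.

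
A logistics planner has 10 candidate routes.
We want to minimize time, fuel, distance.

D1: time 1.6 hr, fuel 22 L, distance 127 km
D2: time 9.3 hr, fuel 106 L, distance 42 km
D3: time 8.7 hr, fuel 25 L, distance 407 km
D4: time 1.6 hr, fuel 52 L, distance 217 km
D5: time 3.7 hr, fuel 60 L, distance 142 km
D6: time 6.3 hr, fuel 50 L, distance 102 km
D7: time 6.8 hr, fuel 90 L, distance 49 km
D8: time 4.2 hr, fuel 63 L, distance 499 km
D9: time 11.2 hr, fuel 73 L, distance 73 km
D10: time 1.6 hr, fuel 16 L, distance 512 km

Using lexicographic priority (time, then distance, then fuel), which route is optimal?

D1

First minimize time: best is 1.6, kept {D1, D4, D10}.
Then minimize distance: best is 127, kept {D1}.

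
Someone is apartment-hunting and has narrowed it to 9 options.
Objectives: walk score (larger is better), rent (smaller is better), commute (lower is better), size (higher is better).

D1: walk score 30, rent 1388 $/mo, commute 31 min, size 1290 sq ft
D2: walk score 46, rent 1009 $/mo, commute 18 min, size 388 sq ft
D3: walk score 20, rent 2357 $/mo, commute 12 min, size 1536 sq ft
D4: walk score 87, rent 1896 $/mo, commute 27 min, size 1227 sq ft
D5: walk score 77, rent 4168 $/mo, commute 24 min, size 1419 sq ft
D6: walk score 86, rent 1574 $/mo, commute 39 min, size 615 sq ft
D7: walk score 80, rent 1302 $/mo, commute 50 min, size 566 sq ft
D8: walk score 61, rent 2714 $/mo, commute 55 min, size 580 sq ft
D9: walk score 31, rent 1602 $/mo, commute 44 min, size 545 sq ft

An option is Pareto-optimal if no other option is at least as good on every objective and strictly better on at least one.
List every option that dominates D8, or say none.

D4: walk score 87≥61, rent 1896≤2714, commute 27≤55, size 1227≥580 — dominates D8.
D6: walk score 86≥61, rent 1574≤2714, commute 39≤55, size 615≥580 — dominates D8.
Others (D1, D2, D3, D5, D7, D9) are each worse than D8 on at least one objective.

D4, D6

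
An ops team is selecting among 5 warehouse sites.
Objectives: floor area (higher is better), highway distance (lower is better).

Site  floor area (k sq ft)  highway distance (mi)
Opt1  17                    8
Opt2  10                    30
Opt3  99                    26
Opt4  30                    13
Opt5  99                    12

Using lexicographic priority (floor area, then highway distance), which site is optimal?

First maximize floor area: best is 99, kept {Opt3, Opt5}.
Then minimize highway distance: best is 12, kept {Opt5}.

Opt5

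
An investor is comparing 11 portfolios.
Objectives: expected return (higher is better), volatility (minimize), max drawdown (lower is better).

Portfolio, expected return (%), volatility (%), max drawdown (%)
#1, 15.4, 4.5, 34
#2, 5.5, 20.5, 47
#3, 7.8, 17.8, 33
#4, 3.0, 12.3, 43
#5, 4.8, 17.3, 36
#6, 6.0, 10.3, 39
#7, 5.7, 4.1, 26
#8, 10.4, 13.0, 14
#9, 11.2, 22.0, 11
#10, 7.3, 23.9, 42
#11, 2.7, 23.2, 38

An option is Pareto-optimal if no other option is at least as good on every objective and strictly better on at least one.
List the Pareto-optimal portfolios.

#1, #7, #8, #9

#1: not dominated (best expected return).
#2: dominated by #1 (expected return 15.4≥5.5, volatility 4.5≤20.5, max drawdown 34≤47).
#3: dominated by #8 (expected return 10.4≥7.8, volatility 13.0≤17.8, max drawdown 14≤33).
#4: dominated by #1 (expected return 15.4≥3.0, volatility 4.5≤12.3, max drawdown 34≤43).
#5: dominated by #1 (expected return 15.4≥4.8, volatility 4.5≤17.3, max drawdown 34≤36).
#6: dominated by #1 (expected return 15.4≥6.0, volatility 4.5≤10.3, max drawdown 34≤39).
#7: not dominated (best volatility).
#8: not dominated.
#9: not dominated (best max drawdown).
#10: dominated by #1 (expected return 15.4≥7.3, volatility 4.5≤23.9, max drawdown 34≤42).
#11: dominated by #1 (expected return 15.4≥2.7, volatility 4.5≤23.2, max drawdown 34≤38).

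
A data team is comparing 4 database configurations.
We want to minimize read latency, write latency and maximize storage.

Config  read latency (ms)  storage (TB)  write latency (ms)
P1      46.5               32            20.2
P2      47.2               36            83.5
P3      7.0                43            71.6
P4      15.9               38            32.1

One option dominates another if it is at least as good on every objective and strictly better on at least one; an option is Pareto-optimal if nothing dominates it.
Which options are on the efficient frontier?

P1, P3, P4

P1: not dominated (best write latency).
P2: dominated by P3 (read latency 7.0≤47.2, storage 43≥36, write latency 71.6≤83.5).
P3: not dominated (best read latency).
P4: not dominated.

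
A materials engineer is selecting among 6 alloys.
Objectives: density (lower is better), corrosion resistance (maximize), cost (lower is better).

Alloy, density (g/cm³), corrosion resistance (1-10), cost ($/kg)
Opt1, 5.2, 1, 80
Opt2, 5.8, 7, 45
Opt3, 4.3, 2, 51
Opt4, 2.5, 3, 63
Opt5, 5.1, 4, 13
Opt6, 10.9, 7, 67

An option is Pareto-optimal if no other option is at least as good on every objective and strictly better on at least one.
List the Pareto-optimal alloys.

Opt1: dominated by Opt3 (density 4.3≤5.2, corrosion resistance 2≥1, cost 51≤80).
Opt2: not dominated.
Opt3: not dominated.
Opt4: not dominated (best density).
Opt5: not dominated (best cost).
Opt6: dominated by Opt2 (density 5.8≤10.9, corrosion resistance 7≥7, cost 45≤67).

Opt2, Opt3, Opt4, Opt5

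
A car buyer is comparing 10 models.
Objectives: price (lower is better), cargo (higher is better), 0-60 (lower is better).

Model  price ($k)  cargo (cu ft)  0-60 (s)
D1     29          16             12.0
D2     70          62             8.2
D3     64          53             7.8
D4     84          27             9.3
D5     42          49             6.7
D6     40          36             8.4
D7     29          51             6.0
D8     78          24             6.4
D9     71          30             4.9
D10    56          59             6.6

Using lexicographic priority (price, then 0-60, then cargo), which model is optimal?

First minimize price: best is 29, kept {D1, D7}.
Then minimize 0-60: best is 6.0, kept {D7}.

D7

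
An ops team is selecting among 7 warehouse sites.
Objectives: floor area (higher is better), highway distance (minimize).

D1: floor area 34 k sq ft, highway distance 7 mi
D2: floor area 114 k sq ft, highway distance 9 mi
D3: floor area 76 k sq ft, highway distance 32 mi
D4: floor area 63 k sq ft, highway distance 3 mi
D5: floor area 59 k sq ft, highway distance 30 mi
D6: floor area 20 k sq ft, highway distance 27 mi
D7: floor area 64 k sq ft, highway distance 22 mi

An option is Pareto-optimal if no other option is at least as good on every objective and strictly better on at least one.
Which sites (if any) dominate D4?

none

D1: worse on floor area (34 vs 63).
D2: worse on highway distance (9 vs 3).
D3: worse on highway distance (32 vs 3).
D5: worse on floor area (59 vs 63).
D6: worse on floor area (20 vs 63).
D7: worse on highway distance (22 vs 3).
No option dominates D4.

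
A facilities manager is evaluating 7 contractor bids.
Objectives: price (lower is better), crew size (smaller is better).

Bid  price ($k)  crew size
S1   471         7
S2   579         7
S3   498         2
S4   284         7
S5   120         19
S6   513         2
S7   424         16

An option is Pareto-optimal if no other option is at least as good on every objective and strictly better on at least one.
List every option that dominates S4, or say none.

S1: worse on price (471 vs 284).
S2: worse on price (579 vs 284).
S3: worse on price (498 vs 284).
S5: worse on crew size (19 vs 7).
S6: worse on price (513 vs 284).
S7: worse on price (424 vs 284).
No option dominates S4.

none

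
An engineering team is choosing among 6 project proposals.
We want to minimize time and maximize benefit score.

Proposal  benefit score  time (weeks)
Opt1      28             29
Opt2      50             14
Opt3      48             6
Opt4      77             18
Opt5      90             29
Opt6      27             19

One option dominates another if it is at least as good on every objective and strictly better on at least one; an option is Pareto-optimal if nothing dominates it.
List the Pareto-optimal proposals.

Opt2, Opt3, Opt4, Opt5

Opt1: dominated by Opt2 (benefit score 50≥28, time 14≤29).
Opt2: not dominated.
Opt3: not dominated (best time).
Opt4: not dominated.
Opt5: not dominated (best benefit score).
Opt6: dominated by Opt2 (benefit score 50≥27, time 14≤19).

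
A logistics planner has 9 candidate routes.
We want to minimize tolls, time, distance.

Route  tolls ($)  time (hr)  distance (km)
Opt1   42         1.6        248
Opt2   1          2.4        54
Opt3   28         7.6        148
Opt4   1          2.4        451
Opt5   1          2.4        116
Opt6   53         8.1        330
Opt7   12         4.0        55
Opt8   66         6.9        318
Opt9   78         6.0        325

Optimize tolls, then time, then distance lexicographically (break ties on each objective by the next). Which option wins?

First minimize tolls: best is 1, kept {Opt2, Opt4, Opt5}.
Then minimize time: best is 2.4, kept {Opt2, Opt4, Opt5}.
Then minimize distance: best is 54, kept {Opt2}.

Opt2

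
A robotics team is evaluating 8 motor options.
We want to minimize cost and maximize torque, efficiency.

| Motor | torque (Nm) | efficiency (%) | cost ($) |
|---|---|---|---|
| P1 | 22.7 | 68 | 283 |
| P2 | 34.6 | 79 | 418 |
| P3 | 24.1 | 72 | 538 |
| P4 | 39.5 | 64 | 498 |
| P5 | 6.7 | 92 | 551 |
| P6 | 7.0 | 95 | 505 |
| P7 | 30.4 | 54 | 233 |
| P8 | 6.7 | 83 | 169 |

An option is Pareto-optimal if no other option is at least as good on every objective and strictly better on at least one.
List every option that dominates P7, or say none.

none

P1: worse on torque (22.7 vs 30.4).
P2: worse on cost (418 vs 233).
P3: worse on torque (24.1 vs 30.4).
P4: worse on cost (498 vs 233).
P5: worse on torque (6.7 vs 30.4).
P6: worse on torque (7.0 vs 30.4).
P8: worse on torque (6.7 vs 30.4).
No option dominates P7.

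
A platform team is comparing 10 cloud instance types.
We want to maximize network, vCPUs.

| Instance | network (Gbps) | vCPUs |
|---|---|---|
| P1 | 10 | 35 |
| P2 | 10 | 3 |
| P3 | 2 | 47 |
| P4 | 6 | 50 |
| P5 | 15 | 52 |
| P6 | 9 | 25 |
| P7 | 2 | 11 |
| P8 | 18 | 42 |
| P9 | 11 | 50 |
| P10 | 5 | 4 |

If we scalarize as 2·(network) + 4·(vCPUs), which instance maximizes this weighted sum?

P1: 2·10 + 4·35 = 160
P2: 2·10 + 4·3 = 32
P3: 2·2 + 4·47 = 192
P4: 2·6 + 4·50 = 212
P5: 2·15 + 4·52 = 238
P6: 2·9 + 4·25 = 118
P7: 2·2 + 4·11 = 48
P8: 2·18 + 4·42 = 204
P9: 2·11 + 4·50 = 222
P10: 2·5 + 4·4 = 26
Highest: P5 at 238.

P5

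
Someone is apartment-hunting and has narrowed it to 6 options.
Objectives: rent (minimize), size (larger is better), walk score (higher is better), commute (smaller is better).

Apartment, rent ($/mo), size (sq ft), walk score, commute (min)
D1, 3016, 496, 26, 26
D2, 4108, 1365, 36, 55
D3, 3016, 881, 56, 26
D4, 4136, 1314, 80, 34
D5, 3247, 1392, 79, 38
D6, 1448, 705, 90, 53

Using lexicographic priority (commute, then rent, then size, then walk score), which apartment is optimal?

First minimize commute: best is 26, kept {D1, D3}.
Then minimize rent: best is 3016, kept {D1, D3}.
Then maximize size: best is 881, kept {D3}.

D3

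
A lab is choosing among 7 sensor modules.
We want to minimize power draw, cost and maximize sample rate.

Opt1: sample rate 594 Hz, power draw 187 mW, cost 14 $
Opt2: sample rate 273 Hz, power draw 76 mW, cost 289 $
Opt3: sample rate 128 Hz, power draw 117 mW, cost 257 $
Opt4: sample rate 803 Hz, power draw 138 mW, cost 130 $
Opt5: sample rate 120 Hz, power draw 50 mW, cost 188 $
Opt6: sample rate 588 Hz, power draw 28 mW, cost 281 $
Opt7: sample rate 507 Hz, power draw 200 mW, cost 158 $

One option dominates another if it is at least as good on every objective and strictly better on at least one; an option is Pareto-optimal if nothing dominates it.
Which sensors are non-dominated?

Opt1: not dominated (best cost).
Opt2: dominated by Opt6 (sample rate 588≥273, power draw 28≤76, cost 281≤289).
Opt3: not dominated.
Opt4: not dominated (best sample rate).
Opt5: not dominated.
Opt6: not dominated (best power draw).
Opt7: dominated by Opt1 (sample rate 594≥507, power draw 187≤200, cost 14≤158).

Opt1, Opt3, Opt4, Opt5, Opt6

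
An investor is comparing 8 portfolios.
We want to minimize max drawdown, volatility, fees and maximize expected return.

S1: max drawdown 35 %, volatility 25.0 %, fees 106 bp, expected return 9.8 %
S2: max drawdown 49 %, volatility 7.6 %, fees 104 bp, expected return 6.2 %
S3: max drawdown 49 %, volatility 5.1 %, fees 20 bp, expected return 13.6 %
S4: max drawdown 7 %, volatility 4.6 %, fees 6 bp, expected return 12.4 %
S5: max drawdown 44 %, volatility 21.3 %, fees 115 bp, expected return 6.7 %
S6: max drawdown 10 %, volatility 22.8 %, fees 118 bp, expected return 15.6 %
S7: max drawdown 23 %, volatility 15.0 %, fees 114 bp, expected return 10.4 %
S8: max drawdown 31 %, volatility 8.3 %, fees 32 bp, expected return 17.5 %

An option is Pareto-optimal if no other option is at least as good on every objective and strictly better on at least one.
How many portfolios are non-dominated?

S1: dominated by S4 (max drawdown 7≤35, volatility 4.6≤25.0, fees 6≤106, expected return 12.4≥9.8).
S2: dominated by S3 (max drawdown 49≤49, volatility 5.1≤7.6, fees 20≤104, expected return 13.6≥6.2).
S3: not dominated.
S4: not dominated (best max drawdown).
S5: dominated by S4 (max drawdown 7≤44, volatility 4.6≤21.3, fees 6≤115, expected return 12.4≥6.7).
S6: not dominated.
S7: dominated by S4 (max drawdown 7≤23, volatility 4.6≤15.0, fees 6≤114, expected return 12.4≥10.4).
S8: not dominated (best expected return).
Pareto-optimal: S3, S4, S6, S8 → 4.

4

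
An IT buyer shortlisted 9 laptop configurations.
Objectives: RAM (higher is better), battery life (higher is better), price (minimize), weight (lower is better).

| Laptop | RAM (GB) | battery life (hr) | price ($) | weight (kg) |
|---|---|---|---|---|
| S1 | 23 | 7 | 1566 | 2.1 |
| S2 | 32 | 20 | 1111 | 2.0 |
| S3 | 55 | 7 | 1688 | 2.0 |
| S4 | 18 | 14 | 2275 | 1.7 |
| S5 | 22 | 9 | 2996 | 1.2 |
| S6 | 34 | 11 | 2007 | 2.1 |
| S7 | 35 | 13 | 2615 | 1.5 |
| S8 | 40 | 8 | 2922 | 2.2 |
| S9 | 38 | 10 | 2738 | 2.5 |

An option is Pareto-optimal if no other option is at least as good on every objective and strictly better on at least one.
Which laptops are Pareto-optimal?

S2, S3, S4, S5, S6, S7, S8, S9

S1: dominated by S2 (RAM 32≥23, battery life 20≥7, price 1111≤1566, weight 2.0≤2.1).
S2: not dominated (best battery life).
S3: not dominated (best RAM).
S4: not dominated.
S5: not dominated (best weight).
S6: not dominated.
S7: not dominated.
S8: not dominated.
S9: not dominated.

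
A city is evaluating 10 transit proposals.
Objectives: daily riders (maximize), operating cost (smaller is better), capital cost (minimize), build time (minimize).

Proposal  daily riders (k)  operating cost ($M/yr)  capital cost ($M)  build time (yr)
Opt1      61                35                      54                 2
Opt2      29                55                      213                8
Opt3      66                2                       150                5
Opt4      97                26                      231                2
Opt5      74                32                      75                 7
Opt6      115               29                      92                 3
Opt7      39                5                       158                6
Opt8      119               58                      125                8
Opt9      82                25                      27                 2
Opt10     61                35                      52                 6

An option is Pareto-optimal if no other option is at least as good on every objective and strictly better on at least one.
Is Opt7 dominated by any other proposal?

Opt3 vs Opt7: daily riders 66≥39, operating cost 2≤5, capital cost 150≤158, build time 5≤6 — Opt3 is at least as good on every objective and strictly better on at least one, so Opt3 dominates Opt7.

Yes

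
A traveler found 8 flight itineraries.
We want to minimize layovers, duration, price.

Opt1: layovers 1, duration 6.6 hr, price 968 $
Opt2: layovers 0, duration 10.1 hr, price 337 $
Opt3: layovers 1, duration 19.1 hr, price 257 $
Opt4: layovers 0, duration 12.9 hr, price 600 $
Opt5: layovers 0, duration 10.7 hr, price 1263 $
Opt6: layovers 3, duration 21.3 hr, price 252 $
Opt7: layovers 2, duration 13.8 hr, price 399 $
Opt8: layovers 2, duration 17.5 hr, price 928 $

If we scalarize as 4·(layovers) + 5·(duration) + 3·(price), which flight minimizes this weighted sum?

Opt1: 4·1 + 5·6.6 + 3·968 = 2941.0
Opt2: 4·0 + 5·10.1 + 3·337 = 1061.5
Opt3: 4·1 + 5·19.1 + 3·257 = 870.5
Opt4: 4·0 + 5·12.9 + 3·600 = 1864.5
Opt5: 4·0 + 5·10.7 + 3·1263 = 3842.5
Opt6: 4·3 + 5·21.3 + 3·252 = 874.5
Opt7: 4·2 + 5·13.8 + 3·399 = 1274.0
Opt8: 4·2 + 5·17.5 + 3·928 = 2879.5
Lowest: Opt3 at 870.5.

Opt3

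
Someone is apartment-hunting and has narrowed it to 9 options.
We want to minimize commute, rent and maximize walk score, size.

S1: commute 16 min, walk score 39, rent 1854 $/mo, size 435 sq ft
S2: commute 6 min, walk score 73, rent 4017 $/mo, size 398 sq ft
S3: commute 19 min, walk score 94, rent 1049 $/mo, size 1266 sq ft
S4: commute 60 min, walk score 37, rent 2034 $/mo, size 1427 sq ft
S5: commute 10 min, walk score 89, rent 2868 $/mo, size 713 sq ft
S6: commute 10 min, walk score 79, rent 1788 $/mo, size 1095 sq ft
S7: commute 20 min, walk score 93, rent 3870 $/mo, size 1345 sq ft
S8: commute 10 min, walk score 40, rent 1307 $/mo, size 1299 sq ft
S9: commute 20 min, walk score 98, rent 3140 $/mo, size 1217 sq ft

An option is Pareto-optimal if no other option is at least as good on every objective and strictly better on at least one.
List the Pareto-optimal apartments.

S2, S3, S4, S5, S6, S7, S8, S9

S1: dominated by S6 (commute 10≤16, walk score 79≥39, rent 1788≤1854, size 1095≥435).
S2: not dominated (best commute).
S3: not dominated (best rent).
S4: not dominated (best size).
S5: not dominated.
S6: not dominated.
S7: not dominated.
S8: not dominated.
S9: not dominated (best walk score).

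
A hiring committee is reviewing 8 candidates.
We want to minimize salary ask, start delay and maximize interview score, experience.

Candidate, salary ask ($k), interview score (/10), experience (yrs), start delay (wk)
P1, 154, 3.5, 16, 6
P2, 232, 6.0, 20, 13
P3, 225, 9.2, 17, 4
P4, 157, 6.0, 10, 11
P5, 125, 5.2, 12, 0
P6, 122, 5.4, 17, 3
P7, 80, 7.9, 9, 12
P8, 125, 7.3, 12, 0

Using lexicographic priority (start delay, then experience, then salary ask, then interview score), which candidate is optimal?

P8

First minimize start delay: best is 0, kept {P5, P8}.
Then maximize experience: best is 12, kept {P5, P8}.
Then minimize salary ask: best is 125, kept {P5, P8}.
Then maximize interview score: best is 7.3, kept {P8}.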